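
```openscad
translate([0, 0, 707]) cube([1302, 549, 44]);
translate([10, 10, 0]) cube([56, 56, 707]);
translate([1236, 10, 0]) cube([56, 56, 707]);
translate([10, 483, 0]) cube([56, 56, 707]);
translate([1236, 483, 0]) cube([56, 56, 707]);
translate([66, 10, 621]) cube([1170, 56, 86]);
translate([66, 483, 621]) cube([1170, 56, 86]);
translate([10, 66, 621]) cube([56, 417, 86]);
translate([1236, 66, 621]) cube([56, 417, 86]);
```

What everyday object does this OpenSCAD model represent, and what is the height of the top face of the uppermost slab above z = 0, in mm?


A table. The table height is 751 mm.

A 1302×549×44 slab sits at z = 707 on four 56 mm square posts — a table. The top surface is at 707 + 44 = 751 mm.


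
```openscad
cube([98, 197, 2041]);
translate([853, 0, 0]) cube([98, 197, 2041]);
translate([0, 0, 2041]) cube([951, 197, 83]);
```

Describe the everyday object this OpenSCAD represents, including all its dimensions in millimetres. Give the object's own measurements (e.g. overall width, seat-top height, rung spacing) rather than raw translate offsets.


A door frame. The clear opening is 755 mm wide and 2041 mm high. Two 98 mm wide jambs, 197 mm deep, stand either side of the opening from the floor to the top of the opening. A 83 mm thick head sits across the top of both jambs, spanning the full outside width of the frame.


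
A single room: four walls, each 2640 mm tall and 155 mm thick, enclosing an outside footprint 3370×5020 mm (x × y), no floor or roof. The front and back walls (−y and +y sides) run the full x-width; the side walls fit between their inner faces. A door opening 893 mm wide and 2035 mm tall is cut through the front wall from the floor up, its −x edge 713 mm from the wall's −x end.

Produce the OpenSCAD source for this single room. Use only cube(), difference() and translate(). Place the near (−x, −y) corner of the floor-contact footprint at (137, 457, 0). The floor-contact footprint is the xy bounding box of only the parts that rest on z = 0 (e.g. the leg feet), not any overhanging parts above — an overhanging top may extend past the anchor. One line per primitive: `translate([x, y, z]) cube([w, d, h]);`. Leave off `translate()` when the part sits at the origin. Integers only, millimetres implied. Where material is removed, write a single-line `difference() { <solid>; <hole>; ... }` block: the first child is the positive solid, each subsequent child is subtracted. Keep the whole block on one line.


difference() { translate([137, 457, 0]) cube([3370, 155, 2640]); translate([850, 457, 0]) cube([893, 155, 2035]); }
translate([137, 5322, 0]) cube([3370, 155, 2640]);
translate([137, 612, 0]) cube([155, 4710, 2640]);
translate([3352, 612, 0]) cube([155, 4710, 2640]);


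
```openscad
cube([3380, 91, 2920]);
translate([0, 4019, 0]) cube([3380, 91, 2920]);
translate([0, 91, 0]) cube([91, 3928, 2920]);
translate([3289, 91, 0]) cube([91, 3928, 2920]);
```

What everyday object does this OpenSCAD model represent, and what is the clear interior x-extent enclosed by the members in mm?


A house (or room) frame. The interior width is 3198 mm.

Four 2920 mm walls enclosing a rectangle with no floor or roof — a room or house frame. Outside width is 3380 mm and wall thickness is 91 mm, so the interior width is 3380 − 2 × 91 = 3198 mm.


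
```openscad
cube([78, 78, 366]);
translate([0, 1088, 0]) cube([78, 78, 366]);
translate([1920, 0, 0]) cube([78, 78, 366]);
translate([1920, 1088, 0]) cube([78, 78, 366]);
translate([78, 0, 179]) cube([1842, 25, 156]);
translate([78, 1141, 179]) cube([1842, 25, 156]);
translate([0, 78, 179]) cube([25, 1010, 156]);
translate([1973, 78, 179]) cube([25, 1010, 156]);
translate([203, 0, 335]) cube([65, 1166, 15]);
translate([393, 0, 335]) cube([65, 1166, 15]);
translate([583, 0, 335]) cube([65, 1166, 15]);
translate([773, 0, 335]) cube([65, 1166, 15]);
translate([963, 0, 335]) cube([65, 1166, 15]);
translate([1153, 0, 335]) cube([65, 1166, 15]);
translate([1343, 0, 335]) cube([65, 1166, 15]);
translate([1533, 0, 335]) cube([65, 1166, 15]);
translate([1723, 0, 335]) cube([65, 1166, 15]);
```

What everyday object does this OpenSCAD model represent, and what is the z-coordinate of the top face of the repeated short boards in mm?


A bed frame. The slat-top height is 350 mm.

Four posts, four rails, and a row of slats — a bed frame. Slats sit on the rails at z = 179 + 156 = 335; with slat thickness 15, the top is 350 mm.


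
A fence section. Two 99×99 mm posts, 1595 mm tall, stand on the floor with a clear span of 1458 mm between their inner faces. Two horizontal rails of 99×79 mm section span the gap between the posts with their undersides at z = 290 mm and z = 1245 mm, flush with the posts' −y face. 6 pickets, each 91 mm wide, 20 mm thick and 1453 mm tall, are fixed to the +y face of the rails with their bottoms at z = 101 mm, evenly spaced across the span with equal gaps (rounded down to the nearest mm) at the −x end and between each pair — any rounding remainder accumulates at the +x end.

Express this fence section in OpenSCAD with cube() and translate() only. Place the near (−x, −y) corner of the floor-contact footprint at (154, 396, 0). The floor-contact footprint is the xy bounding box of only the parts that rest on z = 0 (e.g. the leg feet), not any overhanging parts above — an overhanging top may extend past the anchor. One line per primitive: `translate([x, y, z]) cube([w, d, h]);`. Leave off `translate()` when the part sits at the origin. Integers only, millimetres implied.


translate([154, 396, 0]) cube([99, 99, 1595]);
translate([1711, 396, 0]) cube([99, 99, 1595]);
translate([253, 396, 290]) cube([1458, 99, 79]);
translate([253, 396, 1245]) cube([1458, 99, 79]);
translate([383, 495, 101]) cube([91, 20, 1453]);
translate([604, 495, 101]) cube([91, 20, 1453]);
translate([825, 495, 101]) cube([91, 20, 1453]);
translate([1046, 495, 101]) cube([91, 20, 1453]);
translate([1267, 495, 101]) cube([91, 20, 1453]);
translate([1488, 495, 101]) cube([91, 20, 1453]);


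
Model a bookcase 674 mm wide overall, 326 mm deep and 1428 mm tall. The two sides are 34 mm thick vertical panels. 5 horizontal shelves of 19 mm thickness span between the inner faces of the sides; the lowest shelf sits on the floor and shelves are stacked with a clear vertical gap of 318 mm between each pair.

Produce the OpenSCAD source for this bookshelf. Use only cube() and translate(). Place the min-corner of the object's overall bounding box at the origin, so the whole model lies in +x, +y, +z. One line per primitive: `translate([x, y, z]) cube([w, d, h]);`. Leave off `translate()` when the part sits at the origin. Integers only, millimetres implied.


cube([34, 326, 1428]);
translate([640, 0, 0]) cube([34, 326, 1428]);
translate([34, 0, 0]) cube([606, 326, 19]);
translate([34, 0, 337]) cube([606, 326, 19]);
translate([34, 0, 674]) cube([606, 326, 19]);
translate([34, 0, 1011]) cube([606, 326, 19]);
translate([34, 0, 1348]) cube([606, 326, 19]);


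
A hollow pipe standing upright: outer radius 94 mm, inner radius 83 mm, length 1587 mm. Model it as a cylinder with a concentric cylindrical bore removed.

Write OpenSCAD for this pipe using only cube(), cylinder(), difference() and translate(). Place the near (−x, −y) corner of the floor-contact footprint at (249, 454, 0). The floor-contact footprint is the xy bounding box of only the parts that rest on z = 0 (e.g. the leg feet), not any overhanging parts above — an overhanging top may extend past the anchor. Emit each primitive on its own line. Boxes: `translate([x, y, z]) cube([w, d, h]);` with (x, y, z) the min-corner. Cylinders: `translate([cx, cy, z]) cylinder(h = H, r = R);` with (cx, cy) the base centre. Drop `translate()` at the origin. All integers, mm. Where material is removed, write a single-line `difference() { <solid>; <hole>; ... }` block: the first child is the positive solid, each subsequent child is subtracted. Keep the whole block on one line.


difference() { translate([343, 548, 0]) cylinder(h = 1587, r = 94); translate([343, 548, 0]) cylinder(h = 1587, r = 83); }


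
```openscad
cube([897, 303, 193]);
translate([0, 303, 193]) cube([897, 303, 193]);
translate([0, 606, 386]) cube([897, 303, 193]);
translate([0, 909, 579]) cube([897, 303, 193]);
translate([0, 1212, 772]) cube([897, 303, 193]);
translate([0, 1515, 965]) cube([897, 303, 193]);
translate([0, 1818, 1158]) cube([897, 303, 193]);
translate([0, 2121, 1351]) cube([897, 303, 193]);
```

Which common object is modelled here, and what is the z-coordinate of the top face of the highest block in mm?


A staircase. The total rise is 1544 mm.

8 identical blocks, each offset up and back from the previous — a staircase. Each step is 193 mm tall and there are 8 of them, so the total rise is 8 × 193 = 1544 mm.


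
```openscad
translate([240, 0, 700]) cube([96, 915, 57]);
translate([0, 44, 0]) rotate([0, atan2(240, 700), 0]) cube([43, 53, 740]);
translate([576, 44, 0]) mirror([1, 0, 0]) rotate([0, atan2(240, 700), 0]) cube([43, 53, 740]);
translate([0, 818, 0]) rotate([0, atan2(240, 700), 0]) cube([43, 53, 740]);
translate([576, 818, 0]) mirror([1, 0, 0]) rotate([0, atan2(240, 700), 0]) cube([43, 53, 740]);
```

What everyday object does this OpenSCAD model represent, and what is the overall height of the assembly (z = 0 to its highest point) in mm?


A sawhorse. The overall height is 757 mm.

A beam across two mirrored pairs of raked legs — a sawhorse. The beam's underside is at z = 700 (matching the legs' vertical rise in atan2(240, 700)) and the beam is 57 mm tall, so its top is at 700 + 57 = 757 mm. The raked legs top out at the beam's underside, so that is the highest point.


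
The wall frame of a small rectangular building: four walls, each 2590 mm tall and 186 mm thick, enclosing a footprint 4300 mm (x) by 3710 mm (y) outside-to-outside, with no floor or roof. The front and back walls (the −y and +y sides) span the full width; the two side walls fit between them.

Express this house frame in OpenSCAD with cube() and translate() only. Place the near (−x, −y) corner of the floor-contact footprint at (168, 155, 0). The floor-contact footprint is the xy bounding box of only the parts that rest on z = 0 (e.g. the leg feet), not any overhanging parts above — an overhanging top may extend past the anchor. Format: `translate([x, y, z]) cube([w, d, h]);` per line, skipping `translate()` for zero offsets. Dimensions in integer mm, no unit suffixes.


translate([168, 155, 0]) cube([4300, 186, 2590]);
translate([168, 3679, 0]) cube([4300, 186, 2590]);
translate([168, 341, 0]) cube([186, 3338, 2590]);
translate([4282, 341, 0]) cube([186, 3338, 2590]);


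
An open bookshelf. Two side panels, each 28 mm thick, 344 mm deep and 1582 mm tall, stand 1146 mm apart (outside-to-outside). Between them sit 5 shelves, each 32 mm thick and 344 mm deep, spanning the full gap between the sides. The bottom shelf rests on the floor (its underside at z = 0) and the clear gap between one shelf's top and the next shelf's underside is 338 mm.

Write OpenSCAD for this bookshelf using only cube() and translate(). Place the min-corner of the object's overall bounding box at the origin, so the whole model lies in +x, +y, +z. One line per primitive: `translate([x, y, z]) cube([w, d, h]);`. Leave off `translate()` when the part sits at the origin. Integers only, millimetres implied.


cube([28, 344, 1582]);
translate([1118, 0, 0]) cube([28, 344, 1582]);
translate([28, 0, 0]) cube([1090, 344, 32]);
translate([28, 0, 370]) cube([1090, 344, 32]);
translate([28, 0, 740]) cube([1090, 344, 32]);
translate([28, 0, 1110]) cube([1090, 344, 32]);
translate([28, 0, 1480]) cube([1090, 344, 32]);


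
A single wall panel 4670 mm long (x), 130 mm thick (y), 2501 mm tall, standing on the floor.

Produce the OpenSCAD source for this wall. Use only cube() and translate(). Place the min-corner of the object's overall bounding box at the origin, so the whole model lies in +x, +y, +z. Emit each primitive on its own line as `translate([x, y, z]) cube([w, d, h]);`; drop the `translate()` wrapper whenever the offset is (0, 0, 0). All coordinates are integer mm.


cube([4670, 130, 2501]);


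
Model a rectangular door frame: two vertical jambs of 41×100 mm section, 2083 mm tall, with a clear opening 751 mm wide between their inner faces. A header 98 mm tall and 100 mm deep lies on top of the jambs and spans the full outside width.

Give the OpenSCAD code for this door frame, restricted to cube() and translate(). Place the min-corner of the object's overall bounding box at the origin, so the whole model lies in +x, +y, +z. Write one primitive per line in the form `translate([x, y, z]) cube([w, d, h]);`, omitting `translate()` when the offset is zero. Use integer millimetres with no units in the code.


cube([41, 100, 2083]);
translate([792, 0, 0]) cube([41, 100, 2083]);
translate([0, 0, 2083]) cube([833, 100, 98]);


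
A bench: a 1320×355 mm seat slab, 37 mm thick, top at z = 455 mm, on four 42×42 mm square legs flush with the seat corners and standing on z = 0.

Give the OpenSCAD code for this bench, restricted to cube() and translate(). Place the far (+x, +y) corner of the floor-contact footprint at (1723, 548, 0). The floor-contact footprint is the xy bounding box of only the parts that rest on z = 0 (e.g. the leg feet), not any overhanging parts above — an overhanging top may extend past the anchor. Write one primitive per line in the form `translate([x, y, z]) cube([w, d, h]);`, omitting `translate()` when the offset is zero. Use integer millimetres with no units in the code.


translate([403, 193, 418]) cube([1320, 355, 37]);
translate([403, 193, 0]) cube([42, 42, 418]);
translate([403, 506, 0]) cube([42, 42, 418]);
translate([1681, 193, 0]) cube([42, 42, 418]);
translate([1681, 506, 0]) cube([42, 42, 418]);


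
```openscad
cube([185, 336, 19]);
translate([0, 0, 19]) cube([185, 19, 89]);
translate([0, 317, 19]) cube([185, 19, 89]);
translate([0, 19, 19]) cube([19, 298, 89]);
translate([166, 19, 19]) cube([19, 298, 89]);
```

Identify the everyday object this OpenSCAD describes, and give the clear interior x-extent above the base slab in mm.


An open box. The internal width is 147 mm.

A 185×336 base slab with four walls standing on it — an open box. The base is 185 mm wide and the walls are 19 mm thick, so the internal width is 185 − 2 × 19 = 147 mm.


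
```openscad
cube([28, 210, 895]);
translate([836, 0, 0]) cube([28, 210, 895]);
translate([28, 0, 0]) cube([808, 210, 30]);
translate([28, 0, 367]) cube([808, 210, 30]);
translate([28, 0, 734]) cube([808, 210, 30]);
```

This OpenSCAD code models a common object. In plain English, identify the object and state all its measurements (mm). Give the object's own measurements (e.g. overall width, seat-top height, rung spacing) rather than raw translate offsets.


An open bookshelf. Two side panels, each 28 mm thick, 210 mm deep and 895 mm tall, stand 864 mm apart (outside-to-outside). Between them sit 3 shelves, each 30 mm thick and 210 mm deep, spanning the full gap between the sides. The bottom shelf rests on the floor (its underside at z = 0) and the clear gap between one shelf's top and the next shelf's underside is 337 mm.


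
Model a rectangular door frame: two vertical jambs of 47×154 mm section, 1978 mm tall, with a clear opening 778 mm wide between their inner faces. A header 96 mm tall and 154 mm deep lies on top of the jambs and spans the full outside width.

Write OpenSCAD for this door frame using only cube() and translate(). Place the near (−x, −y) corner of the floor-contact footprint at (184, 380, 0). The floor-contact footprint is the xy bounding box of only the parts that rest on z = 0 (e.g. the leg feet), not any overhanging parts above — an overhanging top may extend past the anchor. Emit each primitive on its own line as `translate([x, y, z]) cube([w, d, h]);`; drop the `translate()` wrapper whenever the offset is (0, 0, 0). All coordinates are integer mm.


translate([184, 380, 0]) cube([47, 154, 1978]);
translate([1009, 380, 0]) cube([47, 154, 1978]);
translate([184, 380, 1978]) cube([872, 154, 96]);


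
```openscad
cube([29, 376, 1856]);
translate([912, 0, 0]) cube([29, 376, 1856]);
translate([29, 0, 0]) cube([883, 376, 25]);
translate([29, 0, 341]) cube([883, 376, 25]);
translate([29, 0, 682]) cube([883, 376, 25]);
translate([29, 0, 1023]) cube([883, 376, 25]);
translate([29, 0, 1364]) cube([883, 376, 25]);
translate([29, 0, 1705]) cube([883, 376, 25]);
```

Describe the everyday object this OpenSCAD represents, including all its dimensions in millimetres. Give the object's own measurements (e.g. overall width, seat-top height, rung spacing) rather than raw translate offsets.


An open bookshelf. Two side panels, each 29 mm thick, 376 mm deep and 1856 mm tall, stand 941 mm apart (outside-to-outside). Between them sit 6 shelves, each 25 mm thick and 376 mm deep, spanning the full gap between the sides. The bottom shelf rests on the floor (its underside at z = 0) and the clear gap between one shelf's top and the next shelf's underside is 316 mm.


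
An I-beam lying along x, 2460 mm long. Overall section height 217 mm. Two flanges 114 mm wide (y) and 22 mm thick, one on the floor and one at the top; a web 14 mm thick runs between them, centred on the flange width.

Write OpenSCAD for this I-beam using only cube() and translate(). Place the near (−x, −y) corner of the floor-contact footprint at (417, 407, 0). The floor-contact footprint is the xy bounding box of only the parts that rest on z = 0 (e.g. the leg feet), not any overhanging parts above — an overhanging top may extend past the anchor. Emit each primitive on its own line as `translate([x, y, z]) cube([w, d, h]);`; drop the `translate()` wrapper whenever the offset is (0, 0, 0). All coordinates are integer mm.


translate([417, 407, 0]) cube([2460, 114, 22]);
translate([417, 457, 22]) cube([2460, 14, 173]);
translate([417, 407, 195]) cube([2460, 114, 22]);


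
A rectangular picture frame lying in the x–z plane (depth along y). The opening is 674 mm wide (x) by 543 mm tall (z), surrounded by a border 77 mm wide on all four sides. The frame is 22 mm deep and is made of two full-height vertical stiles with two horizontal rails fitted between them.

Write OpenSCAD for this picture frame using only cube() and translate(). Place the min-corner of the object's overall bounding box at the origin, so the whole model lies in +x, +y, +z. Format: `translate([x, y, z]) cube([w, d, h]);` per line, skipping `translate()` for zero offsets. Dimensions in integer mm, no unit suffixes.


cube([77, 22, 697]);
translate([751, 0, 0]) cube([77, 22, 697]);
translate([77, 0, 0]) cube([674, 22, 77]);
translate([77, 0, 620]) cube([674, 22, 77]);


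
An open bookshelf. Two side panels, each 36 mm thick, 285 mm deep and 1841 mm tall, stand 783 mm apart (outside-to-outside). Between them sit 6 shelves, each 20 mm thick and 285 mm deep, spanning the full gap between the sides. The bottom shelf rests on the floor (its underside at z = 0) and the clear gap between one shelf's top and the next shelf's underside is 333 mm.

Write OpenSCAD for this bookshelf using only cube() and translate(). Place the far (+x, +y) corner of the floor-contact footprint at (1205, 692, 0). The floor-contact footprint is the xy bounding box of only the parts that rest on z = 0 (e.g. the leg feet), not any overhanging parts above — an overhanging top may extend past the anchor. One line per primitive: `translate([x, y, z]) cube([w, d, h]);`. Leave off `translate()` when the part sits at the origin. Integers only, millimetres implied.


translate([422, 407, 0]) cube([36, 285, 1841]);
translate([1169, 407, 0]) cube([36, 285, 1841]);
translate([458, 407, 0]) cube([711, 285, 20]);
translate([458, 407, 353]) cube([711, 285, 20]);
translate([458, 407, 706]) cube([711, 285, 20]);
translate([458, 407, 1059]) cube([711, 285, 20]);
translate([458, 407, 1412]) cube([711, 285, 20]);
translate([458, 407, 1765]) cube([711, 285, 20]);


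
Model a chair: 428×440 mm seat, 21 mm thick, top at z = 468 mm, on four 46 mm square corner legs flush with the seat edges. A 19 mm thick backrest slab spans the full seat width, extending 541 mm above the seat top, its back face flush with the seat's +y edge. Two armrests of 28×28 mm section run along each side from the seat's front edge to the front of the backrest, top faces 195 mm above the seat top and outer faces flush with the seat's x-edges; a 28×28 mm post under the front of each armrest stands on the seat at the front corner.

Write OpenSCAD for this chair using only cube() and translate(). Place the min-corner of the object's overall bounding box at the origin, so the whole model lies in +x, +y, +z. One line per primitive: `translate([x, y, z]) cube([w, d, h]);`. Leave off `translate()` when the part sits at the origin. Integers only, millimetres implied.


// leg_h = 468 - 21 = 447
// arm post h = 195 - 28 = 167
translate([0, 0, 447]) cube([428, 440, 21]);
cube([46, 46, 447]);
translate([382, 0, 0]) cube([46, 46, 447]);
translate([0, 394, 0]) cube([46, 46, 447]);
translate([382, 394, 0]) cube([46, 46, 447]);
translate([0, 421, 468]) cube([428, 19, 541]);
translate([0, 0, 635]) cube([28, 421, 28]);
translate([400, 0, 635]) cube([28, 421, 28]);
translate([0, 0, 468]) cube([28, 28, 167]);
translate([400, 0, 468]) cube([28, 28, 167]);


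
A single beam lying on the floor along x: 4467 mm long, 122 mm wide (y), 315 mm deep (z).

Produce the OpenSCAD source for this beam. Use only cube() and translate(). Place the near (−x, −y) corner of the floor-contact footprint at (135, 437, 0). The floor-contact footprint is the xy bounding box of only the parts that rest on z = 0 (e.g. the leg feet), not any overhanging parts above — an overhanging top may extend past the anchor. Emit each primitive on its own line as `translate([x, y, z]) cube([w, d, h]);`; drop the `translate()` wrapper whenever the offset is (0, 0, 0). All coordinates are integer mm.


translate([135, 437, 0]) cube([4467, 122, 315]);


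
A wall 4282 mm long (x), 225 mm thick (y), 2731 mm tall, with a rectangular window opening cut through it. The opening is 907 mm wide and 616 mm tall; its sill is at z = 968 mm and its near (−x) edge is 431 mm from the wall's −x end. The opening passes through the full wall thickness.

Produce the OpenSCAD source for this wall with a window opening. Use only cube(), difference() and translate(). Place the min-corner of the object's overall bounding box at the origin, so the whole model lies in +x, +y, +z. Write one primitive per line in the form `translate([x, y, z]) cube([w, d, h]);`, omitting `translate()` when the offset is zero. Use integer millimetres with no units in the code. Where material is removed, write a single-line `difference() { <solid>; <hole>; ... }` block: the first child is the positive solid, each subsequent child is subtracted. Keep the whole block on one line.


difference() { cube([4282, 225, 2731]); translate([431, 0, 968]) cube([907, 225, 616]); }


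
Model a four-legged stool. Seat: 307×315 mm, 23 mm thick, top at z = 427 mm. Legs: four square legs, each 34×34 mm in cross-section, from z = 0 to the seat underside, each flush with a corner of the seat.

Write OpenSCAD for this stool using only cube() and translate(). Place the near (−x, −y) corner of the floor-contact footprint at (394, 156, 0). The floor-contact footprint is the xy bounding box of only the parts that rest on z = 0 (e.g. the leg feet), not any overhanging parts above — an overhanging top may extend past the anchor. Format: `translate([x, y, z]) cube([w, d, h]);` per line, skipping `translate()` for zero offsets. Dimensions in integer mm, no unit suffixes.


translate([394, 156, 404]) cube([307, 315, 23]);
translate([394, 156, 0]) cube([34, 34, 404]);
translate([667, 156, 0]) cube([34, 34, 404]);
translate([394, 437, 0]) cube([34, 34, 404]);
translate([667, 437, 0]) cube([34, 34, 404]);


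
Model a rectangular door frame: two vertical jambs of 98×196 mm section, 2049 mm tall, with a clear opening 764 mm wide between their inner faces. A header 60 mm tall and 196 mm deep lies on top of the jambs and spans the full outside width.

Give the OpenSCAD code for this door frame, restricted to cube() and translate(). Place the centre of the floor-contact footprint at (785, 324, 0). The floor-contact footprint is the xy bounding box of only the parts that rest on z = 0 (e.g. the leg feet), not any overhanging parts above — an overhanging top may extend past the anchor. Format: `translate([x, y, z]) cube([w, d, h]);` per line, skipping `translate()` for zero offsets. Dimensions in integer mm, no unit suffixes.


translate([305, 226, 0]) cube([98, 196, 2049]);
translate([1167, 226, 0]) cube([98, 196, 2049]);
translate([305, 226, 2049]) cube([960, 196, 60]);


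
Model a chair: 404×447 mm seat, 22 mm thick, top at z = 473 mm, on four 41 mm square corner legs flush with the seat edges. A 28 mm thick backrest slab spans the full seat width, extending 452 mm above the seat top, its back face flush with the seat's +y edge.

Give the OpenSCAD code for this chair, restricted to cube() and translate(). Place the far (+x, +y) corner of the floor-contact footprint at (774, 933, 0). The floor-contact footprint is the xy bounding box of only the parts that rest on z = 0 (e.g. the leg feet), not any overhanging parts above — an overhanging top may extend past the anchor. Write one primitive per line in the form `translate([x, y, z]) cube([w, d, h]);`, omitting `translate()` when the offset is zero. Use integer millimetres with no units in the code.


// leg_h = 473 - 22 = 451
translate([370, 486, 451]) cube([404, 447, 22]);
translate([370, 486, 0]) cube([41, 41, 451]);
translate([733, 486, 0]) cube([41, 41, 451]);
translate([370, 892, 0]) cube([41, 41, 451]);
translate([733, 892, 0]) cube([41, 41, 451]);
translate([370, 905, 473]) cube([404, 28, 452]);


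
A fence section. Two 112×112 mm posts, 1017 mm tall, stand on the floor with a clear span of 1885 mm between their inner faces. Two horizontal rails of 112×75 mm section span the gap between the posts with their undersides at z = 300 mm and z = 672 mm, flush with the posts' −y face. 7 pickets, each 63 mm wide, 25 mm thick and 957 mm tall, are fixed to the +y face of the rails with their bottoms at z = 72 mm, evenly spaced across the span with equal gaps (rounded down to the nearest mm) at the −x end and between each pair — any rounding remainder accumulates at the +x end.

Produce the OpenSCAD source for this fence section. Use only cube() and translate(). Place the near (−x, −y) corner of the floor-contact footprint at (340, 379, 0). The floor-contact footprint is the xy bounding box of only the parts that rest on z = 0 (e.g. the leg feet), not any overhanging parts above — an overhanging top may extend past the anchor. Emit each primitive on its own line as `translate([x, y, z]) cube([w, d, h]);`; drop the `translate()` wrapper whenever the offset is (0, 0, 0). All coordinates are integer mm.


translate([340, 379, 0]) cube([112, 112, 1017]);
translate([2337, 379, 0]) cube([112, 112, 1017]);
translate([452, 379, 300]) cube([1885, 112, 75]);
translate([452, 379, 672]) cube([1885, 112, 75]);
translate([632, 491, 72]) cube([63, 25, 957]);
translate([875, 491, 72]) cube([63, 25, 957]);
translate([1118, 491, 72]) cube([63, 25, 957]);
translate([1361, 491, 72]) cube([63, 25, 957]);
translate([1604, 491, 72]) cube([63, 25, 957]);
translate([1847, 491, 72]) cube([63, 25, 957]);
translate([2090, 491, 72]) cube([63, 25, 957]);


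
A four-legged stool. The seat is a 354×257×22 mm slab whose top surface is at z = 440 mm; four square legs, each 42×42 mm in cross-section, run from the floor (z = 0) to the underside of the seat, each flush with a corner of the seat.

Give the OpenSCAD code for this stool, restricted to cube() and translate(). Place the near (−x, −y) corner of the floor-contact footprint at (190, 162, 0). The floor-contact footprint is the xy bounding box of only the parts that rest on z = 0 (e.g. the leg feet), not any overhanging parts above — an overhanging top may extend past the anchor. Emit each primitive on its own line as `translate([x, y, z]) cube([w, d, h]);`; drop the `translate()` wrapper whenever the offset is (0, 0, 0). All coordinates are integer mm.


translate([190, 162, 418]) cube([354, 257, 22]);
translate([190, 162, 0]) cube([42, 42, 418]);
translate([502, 162, 0]) cube([42, 42, 418]);
translate([190, 377, 0]) cube([42, 42, 418]);
translate([502, 377, 0]) cube([42, 42, 418]);


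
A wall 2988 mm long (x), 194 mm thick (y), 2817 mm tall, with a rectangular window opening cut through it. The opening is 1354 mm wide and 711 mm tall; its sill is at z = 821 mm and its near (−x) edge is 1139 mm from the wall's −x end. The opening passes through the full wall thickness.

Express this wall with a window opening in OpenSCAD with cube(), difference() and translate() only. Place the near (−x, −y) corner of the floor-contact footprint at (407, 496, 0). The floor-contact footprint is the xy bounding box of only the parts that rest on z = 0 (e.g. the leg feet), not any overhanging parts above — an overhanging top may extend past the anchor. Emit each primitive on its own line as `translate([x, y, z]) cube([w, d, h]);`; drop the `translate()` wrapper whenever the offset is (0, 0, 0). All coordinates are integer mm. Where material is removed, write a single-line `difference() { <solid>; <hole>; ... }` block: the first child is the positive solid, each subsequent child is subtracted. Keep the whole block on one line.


difference() { translate([407, 496, 0]) cube([2988, 194, 2817]); translate([1546, 496, 821]) cube([1354, 194, 711]); }


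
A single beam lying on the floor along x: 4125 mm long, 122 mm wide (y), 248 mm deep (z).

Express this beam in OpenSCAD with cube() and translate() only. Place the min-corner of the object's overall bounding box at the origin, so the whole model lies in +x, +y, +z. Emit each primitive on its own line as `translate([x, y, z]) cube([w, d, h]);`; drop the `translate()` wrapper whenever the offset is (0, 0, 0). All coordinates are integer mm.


cube([4125, 122, 248]);


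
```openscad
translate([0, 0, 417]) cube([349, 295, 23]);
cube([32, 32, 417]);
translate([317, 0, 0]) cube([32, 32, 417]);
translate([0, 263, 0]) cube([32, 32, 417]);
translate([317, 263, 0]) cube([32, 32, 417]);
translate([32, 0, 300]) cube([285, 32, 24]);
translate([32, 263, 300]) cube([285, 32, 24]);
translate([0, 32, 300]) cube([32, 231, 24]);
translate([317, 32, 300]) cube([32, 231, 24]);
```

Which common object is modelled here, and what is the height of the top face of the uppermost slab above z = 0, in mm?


A stool. The seat height is 440 mm.

A 349×295×23 slab at z = 417 on four corner posts — a stool. The seat top is 417 + 23 = 440 mm.


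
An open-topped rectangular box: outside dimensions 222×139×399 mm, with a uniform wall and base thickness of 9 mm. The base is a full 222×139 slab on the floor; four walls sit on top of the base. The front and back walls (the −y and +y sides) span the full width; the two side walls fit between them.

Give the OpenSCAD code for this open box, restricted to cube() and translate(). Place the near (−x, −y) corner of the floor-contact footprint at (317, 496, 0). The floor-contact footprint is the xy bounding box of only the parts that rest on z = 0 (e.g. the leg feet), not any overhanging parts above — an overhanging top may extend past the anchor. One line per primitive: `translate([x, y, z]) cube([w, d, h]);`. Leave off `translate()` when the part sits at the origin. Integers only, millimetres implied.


translate([317, 496, 0]) cube([222, 139, 9]);
translate([317, 496, 9]) cube([222, 9, 390]);
translate([317, 626, 9]) cube([222, 9, 390]);
translate([317, 505, 9]) cube([9, 121, 390]);
translate([530, 505, 9]) cube([9, 121, 390]);


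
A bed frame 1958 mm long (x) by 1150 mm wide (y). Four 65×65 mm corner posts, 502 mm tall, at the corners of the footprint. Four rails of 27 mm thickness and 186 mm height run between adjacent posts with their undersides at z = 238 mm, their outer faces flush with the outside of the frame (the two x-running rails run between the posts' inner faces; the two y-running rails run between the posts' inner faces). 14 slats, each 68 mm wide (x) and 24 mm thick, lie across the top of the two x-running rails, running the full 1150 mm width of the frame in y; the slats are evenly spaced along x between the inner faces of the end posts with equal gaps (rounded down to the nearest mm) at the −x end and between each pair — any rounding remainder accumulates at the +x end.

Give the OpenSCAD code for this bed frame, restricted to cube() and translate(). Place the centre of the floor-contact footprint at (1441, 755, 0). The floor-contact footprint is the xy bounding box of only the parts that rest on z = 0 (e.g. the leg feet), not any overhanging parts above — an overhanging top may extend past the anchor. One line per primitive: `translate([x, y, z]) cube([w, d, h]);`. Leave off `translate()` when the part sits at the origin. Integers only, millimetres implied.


translate([462, 180, 0]) cube([65, 65, 502]);
translate([462, 1265, 0]) cube([65, 65, 502]);
translate([2355, 180, 0]) cube([65, 65, 502]);
translate([2355, 1265, 0]) cube([65, 65, 502]);
translate([527, 180, 238]) cube([1828, 27, 186]);
translate([527, 1303, 238]) cube([1828, 27, 186]);
translate([462, 245, 238]) cube([27, 1020, 186]);
translate([2393, 245, 238]) cube([27, 1020, 186]);
translate([585, 180, 424]) cube([68, 1150, 24]);
translate([711, 180, 424]) cube([68, 1150, 24]);
translate([837, 180, 424]) cube([68, 1150, 24]);
translate([963, 180, 424]) cube([68, 1150, 24]);
translate([1089, 180, 424]) cube([68, 1150, 24]);
translate([1215, 180, 424]) cube([68, 1150, 24]);
translate([1341, 180, 424]) cube([68, 1150, 24]);
translate([1467, 180, 424]) cube([68, 1150, 24]);
translate([1593, 180, 424]) cube([68, 1150, 24]);
translate([1719, 180, 424]) cube([68, 1150, 24]);
translate([1845, 180, 424]) cube([68, 1150, 24]);
translate([1971, 180, 424]) cube([68, 1150, 24]);
translate([2097, 180, 424]) cube([68, 1150, 24]);
translate([2223, 180, 424]) cube([68, 1150, 24]);


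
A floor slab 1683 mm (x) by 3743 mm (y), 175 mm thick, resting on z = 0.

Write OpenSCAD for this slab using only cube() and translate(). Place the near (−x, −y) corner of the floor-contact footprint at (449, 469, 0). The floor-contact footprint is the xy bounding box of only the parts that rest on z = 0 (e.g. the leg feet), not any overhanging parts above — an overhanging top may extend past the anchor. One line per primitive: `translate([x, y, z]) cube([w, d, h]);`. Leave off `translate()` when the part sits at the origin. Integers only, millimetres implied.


translate([449, 469, 0]) cube([1683, 3743, 175]);


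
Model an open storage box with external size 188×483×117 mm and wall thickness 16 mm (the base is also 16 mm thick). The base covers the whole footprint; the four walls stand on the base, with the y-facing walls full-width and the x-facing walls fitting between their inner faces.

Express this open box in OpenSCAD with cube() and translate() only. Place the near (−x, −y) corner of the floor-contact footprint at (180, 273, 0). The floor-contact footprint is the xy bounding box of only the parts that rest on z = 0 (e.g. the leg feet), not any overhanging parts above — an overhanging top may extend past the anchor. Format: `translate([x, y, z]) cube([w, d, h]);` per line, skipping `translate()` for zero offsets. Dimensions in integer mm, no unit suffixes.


translate([180, 273, 0]) cube([188, 483, 16]);
translate([180, 273, 16]) cube([188, 16, 101]);
translate([180, 740, 16]) cube([188, 16, 101]);
translate([180, 289, 16]) cube([16, 451, 101]);
translate([352, 289, 16]) cube([16, 451, 101]);


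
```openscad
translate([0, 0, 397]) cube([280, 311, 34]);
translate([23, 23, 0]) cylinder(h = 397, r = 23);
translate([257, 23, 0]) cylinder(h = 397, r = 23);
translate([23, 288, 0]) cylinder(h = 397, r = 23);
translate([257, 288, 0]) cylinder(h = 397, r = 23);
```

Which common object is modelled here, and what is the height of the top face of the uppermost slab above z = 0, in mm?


A stool. The seat height is 431 mm.

A 280×311×34 slab at z = 397 on four corner cylinders — a stool. The seat top is 397 + 34 = 431 mm.


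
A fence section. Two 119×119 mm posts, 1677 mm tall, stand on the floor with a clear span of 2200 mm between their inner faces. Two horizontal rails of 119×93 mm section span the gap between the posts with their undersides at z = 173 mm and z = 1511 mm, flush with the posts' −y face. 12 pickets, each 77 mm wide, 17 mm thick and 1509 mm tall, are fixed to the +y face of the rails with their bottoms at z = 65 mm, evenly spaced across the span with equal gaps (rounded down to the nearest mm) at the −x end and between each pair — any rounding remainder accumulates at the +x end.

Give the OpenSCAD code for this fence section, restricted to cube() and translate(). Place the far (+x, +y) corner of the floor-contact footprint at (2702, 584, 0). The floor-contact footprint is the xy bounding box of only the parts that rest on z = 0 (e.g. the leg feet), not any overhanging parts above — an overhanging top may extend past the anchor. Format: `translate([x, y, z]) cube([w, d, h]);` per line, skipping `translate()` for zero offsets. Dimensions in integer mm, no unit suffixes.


translate([264, 465, 0]) cube([119, 119, 1677]);
translate([2583, 465, 0]) cube([119, 119, 1677]);
translate([383, 465, 173]) cube([2200, 119, 93]);
translate([383, 465, 1511]) cube([2200, 119, 93]);
translate([481, 584, 65]) cube([77, 17, 1509]);
translate([656, 584, 65]) cube([77, 17, 1509]);
translate([831, 584, 65]) cube([77, 17, 1509]);
translate([1006, 584, 65]) cube([77, 17, 1509]);
translate([1181, 584, 65]) cube([77, 17, 1509]);
translate([1356, 584, 65]) cube([77, 17, 1509]);
translate([1531, 584, 65]) cube([77, 17, 1509]);
translate([1706, 584, 65]) cube([77, 17, 1509]);
translate([1881, 584, 65]) cube([77, 17, 1509]);
translate([2056, 584, 65]) cube([77, 17, 1509]);
translate([2231, 584, 65]) cube([77, 17, 1509]);
translate([2406, 584, 65]) cube([77, 17, 1509]);


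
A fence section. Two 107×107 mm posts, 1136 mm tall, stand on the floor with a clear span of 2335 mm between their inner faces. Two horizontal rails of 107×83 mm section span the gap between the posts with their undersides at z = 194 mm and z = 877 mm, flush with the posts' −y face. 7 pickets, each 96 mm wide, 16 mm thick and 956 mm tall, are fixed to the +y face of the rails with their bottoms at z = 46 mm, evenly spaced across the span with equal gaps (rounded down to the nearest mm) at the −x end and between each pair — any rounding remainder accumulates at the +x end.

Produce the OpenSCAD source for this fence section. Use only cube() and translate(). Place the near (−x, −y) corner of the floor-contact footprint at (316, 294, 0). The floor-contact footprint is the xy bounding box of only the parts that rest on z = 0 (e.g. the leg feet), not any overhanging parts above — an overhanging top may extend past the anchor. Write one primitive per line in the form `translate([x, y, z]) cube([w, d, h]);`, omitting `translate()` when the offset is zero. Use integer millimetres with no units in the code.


translate([316, 294, 0]) cube([107, 107, 1136]);
translate([2758, 294, 0]) cube([107, 107, 1136]);
translate([423, 294, 194]) cube([2335, 107, 83]);
translate([423, 294, 877]) cube([2335, 107, 83]);
translate([630, 401, 46]) cube([96, 16, 956]);
translate([933, 401, 46]) cube([96, 16, 956]);
translate([1236, 401, 46]) cube([96, 16, 956]);
translate([1539, 401, 46]) cube([96, 16, 956]);
translate([1842, 401, 46]) cube([96, 16, 956]);
translate([2145, 401, 46]) cube([96, 16, 956]);
translate([2448, 401, 46]) cube([96, 16, 956]);


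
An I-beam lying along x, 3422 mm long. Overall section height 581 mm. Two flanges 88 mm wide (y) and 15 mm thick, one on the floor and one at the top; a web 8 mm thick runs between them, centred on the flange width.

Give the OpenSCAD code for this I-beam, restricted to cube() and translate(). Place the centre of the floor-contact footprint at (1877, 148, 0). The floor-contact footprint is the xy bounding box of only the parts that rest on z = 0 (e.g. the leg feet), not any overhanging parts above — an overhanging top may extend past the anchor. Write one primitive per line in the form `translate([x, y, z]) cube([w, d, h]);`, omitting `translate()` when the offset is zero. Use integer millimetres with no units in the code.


translate([166, 104, 0]) cube([3422, 88, 15]);
translate([166, 144, 15]) cube([3422, 8, 551]);
translate([166, 104, 566]) cube([3422, 88, 15]);
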